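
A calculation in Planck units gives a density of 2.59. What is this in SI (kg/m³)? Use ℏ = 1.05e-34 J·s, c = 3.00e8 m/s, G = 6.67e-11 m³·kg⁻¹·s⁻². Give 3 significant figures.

One Planck density: ρ_P = c⁵/(ℏG²) = 5.20e96 kg/m³.
2.59 × 5.20e96 kg/m³ = 1.35e97 kg/m³

1.35e97 kg/m³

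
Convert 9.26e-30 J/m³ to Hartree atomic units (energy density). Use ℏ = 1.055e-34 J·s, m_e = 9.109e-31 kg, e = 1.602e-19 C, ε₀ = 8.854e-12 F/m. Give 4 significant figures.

atomic unit of energy density: u_au = E_h/a₀³ = m_e⁴e¹⁰/((4πε₀)⁵ℏ⁸) = 2.929e13 J/m³.
9.26e-30 / 2.929e13 = 3.161e-43

3.161e-43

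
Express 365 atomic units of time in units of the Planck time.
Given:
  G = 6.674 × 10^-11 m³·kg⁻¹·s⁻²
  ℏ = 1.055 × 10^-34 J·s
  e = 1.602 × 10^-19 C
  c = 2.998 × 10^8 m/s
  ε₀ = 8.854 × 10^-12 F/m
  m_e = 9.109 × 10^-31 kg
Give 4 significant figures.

atomic unit of time: τ_au = (4πε₀)²ℏ³/(m_e e⁴) = 2.423 × 10^-17 s
Planck time: t_P = √(ℏG/c⁵) = 5.392 × 10^-44 s
365 × 2.423 × 10^-17 / 5.392 × 10^-44 = 1.640 × 10^29

1.640 × 10^29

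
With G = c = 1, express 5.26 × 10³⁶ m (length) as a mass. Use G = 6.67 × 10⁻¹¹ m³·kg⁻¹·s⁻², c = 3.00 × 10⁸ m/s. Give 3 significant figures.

7.10 × 10⁶³ kg

Length → mass via c²/G.
5.26 × 10³⁶ m × (c²/G) = 7.10 × 10⁶³ kg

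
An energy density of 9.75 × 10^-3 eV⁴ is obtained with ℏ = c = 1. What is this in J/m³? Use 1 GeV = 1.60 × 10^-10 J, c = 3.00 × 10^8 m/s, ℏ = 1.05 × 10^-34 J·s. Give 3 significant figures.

0.204 J/m³

[E]/[L]³ = [E]⁴/(ℏc)³; restore (ℏc)⁻³.
1 GeV⁴ → 1/(ℏc)³ × (1 GeV in J)⁴ = 2.10 × 10^37 J/m³.
Convert the energy scale: 9.75 × 10^-3 eV⁴ = 9.75 × 10^-39 GeV⁴.
Result: 9.75 × 10^-39 × 2.10 × 10^37 = 0.204 J/m³.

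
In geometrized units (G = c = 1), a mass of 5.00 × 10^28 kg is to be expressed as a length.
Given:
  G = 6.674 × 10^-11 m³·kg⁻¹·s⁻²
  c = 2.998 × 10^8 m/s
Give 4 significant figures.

37.13 m

In G = c = 1 units mass has dimensions of length; the conversion factor is G/c².
5.00 × 10^28 kg × (G/c²) = 37.13 m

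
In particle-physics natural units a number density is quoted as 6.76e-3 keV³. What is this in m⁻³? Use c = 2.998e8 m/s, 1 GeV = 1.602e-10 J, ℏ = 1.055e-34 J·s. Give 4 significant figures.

Number density is [L]⁻³ = [E]³/(ℏc)³.
1 GeV³ → 1/(ℏc)³ × (1 GeV in J)³ = 1.299e47 m⁻³.
Convert the energy scale: 6.76e-3 keV³ = 6.76e-21 GeV³.
Result: 6.76e-21 × 1.299e47 = 8.784e26 m⁻³.

8.784e26 m⁻³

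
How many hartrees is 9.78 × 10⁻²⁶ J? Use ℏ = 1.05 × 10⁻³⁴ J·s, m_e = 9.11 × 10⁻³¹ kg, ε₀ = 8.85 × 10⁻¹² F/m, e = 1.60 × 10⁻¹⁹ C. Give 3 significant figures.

2.23 × 10⁻⁸

hartree: E_h = m_e e⁴/(4πε₀ℏ)² = 4.38 × 10⁻¹⁸ J.
9.78 × 10⁻²⁶ / 4.38 × 10⁻¹⁸ = 2.23 × 10⁻⁸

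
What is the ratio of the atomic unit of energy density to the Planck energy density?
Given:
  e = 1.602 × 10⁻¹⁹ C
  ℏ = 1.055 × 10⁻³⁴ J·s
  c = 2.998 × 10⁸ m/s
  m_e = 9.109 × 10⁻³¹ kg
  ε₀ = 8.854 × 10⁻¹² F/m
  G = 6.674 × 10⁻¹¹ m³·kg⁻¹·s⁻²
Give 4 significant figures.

atomic unit of energy density: u_au = E_h/a₀³ = m_e⁴e¹⁰/((4πε₀)⁵ℏ⁸) = 2.929 × 10¹³ J/m³
Planck energy density: u_P = c⁷/(ℏG²) = 4.632 × 10¹¹³ J/m³
ratio = 2.929 × 10¹³ / 4.632 × 10¹¹³ = 6.323 × 10⁻¹⁰¹

6.323 × 10⁻¹⁰¹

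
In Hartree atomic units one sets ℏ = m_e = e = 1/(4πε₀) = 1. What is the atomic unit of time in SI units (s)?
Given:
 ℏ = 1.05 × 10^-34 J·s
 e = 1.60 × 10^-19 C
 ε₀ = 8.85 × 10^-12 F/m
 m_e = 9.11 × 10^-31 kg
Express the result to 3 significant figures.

2.40 × 10^-17 s

τ_au = (4πε₀)²ℏ³/(m_e e⁴)
E_h = 4.38 × 10^-18 J
ℏ/E_h = 2.40 × 10^-17 s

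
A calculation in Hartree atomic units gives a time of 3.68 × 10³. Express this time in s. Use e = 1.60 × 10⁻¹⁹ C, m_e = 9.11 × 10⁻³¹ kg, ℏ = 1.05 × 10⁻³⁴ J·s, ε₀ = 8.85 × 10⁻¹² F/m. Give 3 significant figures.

One atomic unit of time: τ_au = (4πε₀)²ℏ³/(m_e e⁴) = 2.40 × 10⁻¹⁷ s.
3.68 × 10³ × 2.40 × 10⁻¹⁷ s = 8.83 × 10⁻¹⁴ s

8.83 × 10⁻¹⁴ s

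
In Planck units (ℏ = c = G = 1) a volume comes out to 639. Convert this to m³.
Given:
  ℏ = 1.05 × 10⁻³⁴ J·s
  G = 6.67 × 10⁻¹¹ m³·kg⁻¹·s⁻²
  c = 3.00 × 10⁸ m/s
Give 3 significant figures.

One Planck volume: V_P = (ℏG/c³)^(3/2) = 4.18 × 10⁻¹⁰⁵ m³.
639 × 4.18 × 10⁻¹⁰⁵ m³ = 2.67 × 10⁻¹⁰² m³

2.67 × 10⁻¹⁰² m³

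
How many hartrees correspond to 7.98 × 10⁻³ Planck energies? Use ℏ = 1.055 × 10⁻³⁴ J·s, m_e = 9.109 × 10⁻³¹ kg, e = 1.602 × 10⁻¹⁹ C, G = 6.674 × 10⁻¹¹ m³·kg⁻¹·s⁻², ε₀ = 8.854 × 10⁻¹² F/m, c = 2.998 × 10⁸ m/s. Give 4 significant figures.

3.586 × 10²⁴

Planck energy: E_P = √(ℏc⁵/G) = 1.957 × 10⁹ J
hartree: E_h = m_e e⁴/(4πε₀ℏ)² = 4.354 × 10⁻¹⁸ J
7.98 × 10⁻³ × 1.957 × 10⁹ / 4.354 × 10⁻¹⁸ = 3.586 × 10²⁴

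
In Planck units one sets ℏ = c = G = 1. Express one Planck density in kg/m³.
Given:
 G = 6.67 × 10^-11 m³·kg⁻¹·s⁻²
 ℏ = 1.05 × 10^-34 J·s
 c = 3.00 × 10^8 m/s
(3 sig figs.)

ρ_P = c⁵/(ℏG²)
  = 2.43 × 10^42 / 4.67 × 10^-55
  = 5.20 × 10^96 kg/m³

5.20 × 10^96 kg/m³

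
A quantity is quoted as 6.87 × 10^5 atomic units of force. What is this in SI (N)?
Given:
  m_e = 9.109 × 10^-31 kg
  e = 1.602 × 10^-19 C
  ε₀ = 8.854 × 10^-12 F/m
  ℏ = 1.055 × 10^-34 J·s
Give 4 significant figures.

0.05647 N

One atomic unit of force: F_au = E_h/a₀ = m_e²e⁶/((4πε₀)³ℏ⁴) = 8.220 × 10^-8 N.
6.87 × 10^5 × 8.220 × 10^-8 N = 0.05647 N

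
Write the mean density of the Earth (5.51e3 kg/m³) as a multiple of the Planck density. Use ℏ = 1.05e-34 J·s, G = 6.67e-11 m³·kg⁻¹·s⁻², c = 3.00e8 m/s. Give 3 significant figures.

Planck density: ρ_P = c⁵/(ℏG²) = 5.20e96 kg/m³.
5.51e3 / 5.20e96 = 1.06e-93

1.06e-93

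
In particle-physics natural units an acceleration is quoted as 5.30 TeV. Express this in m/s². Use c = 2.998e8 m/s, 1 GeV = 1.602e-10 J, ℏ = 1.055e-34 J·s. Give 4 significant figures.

Acceleration is [L]/[T]² = c·[E]/ℏ.
1 GeV → c/ℏ × (1 GeV in J) = 4.552e32 m/s².
Convert the energy scale: 5.30 TeV = 5.30e3 GeV.
Result: 5.30e3 × 4.552e32 = 2.413e36 m/s².

2.413e36 m/s²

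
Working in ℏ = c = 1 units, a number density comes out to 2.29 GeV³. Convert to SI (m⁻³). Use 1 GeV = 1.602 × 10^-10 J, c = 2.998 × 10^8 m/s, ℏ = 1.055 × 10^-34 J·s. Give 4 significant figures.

2.976 × 10^47 m⁻³

Number density is [L]⁻³ = [E]³/(ℏc)³.
1 GeV³ → 1/(ℏc)³ × (1 GeV in J)³ = 1.299 × 10^47 m⁻³.
Result: 2.29 × 1.299 × 10^47 = 2.976 × 10^47 m⁻³.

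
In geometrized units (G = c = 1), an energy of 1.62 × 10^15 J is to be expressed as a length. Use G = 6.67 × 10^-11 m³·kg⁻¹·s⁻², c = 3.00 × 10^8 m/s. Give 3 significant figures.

Energy → length via G/c⁴.
1.62 × 10^15 J × (G/c⁴) = 1.33 × 10^-29 m

1.33 × 10^-29 m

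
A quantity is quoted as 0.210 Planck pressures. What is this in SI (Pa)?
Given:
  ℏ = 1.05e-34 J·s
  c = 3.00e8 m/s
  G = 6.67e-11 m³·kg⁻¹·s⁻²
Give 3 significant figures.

One Planck pressure: p_P = c⁷/(ℏG²) = 4.68e113 Pa.
0.210 × 4.68e113 Pa = 9.83e112 Pa

9.83e112 Pa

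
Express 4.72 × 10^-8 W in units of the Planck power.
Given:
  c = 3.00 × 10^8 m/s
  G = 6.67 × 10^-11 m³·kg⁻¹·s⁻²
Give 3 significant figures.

Planck power: P_P = c⁵/G = 3.64 × 10^52 W.
4.72 × 10^-8 / 3.64 × 10^52 = 1.30 × 10^-60

1.30 × 10^-60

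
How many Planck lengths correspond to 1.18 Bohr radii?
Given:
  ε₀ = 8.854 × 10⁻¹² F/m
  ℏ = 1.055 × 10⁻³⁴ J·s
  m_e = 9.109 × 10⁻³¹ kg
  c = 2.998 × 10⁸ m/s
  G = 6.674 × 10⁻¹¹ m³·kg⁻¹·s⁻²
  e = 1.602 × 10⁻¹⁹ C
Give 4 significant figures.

3.867 × 10²⁴

Bohr radius: a₀ = 4πε₀ℏ²/(m_e e²) = 5.297 × 10⁻¹¹ m
Planck length: ℓ_P = √(ℏG/c³) = 1.616 × 10⁻³⁵ m
1.18 × 5.297 × 10⁻¹¹ / 1.616 × 10⁻³⁵ = 3.867 × 10²⁴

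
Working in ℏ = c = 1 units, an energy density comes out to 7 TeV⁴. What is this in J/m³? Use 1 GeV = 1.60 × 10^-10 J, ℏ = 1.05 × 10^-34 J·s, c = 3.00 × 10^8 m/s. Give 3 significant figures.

[E]/[L]³ = [E]⁴/(ℏc)³; restore (ℏc)⁻³.
1 GeV⁴ → 1/(ℏc)³ × (1 GeV in J)⁴ = 2.10 × 10^37 J/m³.
Convert the energy scale: 7 TeV⁴ = 7.00 × 10^12 GeV⁴.
Result: 7.00 × 10^12 × 2.10 × 10^37 = 1.47 × 10^50 J/m³.

1.47 × 10^50 J/m³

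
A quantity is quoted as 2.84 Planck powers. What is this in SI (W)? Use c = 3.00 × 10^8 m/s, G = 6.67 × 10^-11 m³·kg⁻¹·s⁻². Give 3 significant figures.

One Planck power: P_P = c⁵/G = 3.64 × 10^52 W.
2.84 × 3.64 × 10^52 W = 1.03 × 10^53 W

1.03 × 10^53 W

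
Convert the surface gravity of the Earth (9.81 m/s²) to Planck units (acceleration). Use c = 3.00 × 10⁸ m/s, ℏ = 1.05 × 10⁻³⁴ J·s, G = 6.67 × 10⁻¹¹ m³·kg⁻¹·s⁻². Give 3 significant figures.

Planck acceleration: a_P = √(c⁷/(ℏG)) = 5.59 × 10⁵¹ m/s².
9.81 / 5.59 × 10⁵¹ = 1.76 × 10⁻⁵¹

1.76 × 10⁻⁵¹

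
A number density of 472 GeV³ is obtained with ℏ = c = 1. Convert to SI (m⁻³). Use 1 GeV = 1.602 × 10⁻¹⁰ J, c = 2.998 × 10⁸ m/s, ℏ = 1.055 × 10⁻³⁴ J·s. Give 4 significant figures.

6.133 × 10⁴⁹ m⁻³

Number density is [L]⁻³ = [E]³/(ℏc)³.
1 GeV³ → 1/(ℏc)³ × (1 GeV in J)³ = 1.299 × 10⁴⁷ m⁻³.
Result: 472 × 1.299 × 10⁴⁷ = 6.133 × 10⁴⁹ m⁻³.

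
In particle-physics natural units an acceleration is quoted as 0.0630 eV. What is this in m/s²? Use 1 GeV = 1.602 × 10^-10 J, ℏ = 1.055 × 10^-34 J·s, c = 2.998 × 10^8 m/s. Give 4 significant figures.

2.868 × 10^22 m/s²

Acceleration is [L]/[T]² = c·[E]/ℏ.
1 GeV → c/ℏ × (1 GeV in J) = 4.552 × 10^32 m/s².
Convert the energy scale: 0.0630 eV = 6.30 × 10^-11 GeV.
Result: 6.30 × 10^-11 × 4.552 × 10^32 = 2.868 × 10^22 m/s².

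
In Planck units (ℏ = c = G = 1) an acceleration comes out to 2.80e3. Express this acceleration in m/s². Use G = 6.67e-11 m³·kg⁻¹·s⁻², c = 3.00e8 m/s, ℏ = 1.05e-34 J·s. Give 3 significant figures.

One Planck acceleration: a_P = √(c⁷/(ℏG)) = 5.59e51 m/s².
2.80e3 × 5.59e51 m/s² = 1.56e55 m/s²

1.56e55 m/s²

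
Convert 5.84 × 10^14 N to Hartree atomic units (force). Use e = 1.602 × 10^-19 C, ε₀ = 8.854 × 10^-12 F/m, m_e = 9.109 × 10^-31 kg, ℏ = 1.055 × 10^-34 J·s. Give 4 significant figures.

7.105 × 10^21

atomic unit of force: F_au = E_h/a₀ = m_e²e⁶/((4πε₀)³ℏ⁴) = 8.220 × 10^-8 N.
5.84 × 10^14 / 8.220 × 10^-8 = 7.105 × 10^21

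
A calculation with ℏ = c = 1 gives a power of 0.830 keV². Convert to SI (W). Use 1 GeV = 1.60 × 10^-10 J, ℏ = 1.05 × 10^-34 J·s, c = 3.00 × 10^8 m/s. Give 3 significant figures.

202 W

Power is [E]/[T] = [E]²/ℏ.
1 GeV² → 1/ℏ × (1 GeV in J)² = 2.44 × 10^14 W.
Convert the energy scale: 0.830 keV² = 8.30 × 10^-13 GeV².
Result: 8.30 × 10^-13 × 2.44 × 10^14 = 202 W.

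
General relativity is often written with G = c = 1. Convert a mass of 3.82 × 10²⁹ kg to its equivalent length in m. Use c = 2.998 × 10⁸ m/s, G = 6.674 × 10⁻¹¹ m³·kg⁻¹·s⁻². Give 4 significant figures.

In G = c = 1 units mass has dimensions of length; the conversion factor is G/c².
3.82 × 10²⁹ kg × (G/c²) = 283.7 m

283.7 m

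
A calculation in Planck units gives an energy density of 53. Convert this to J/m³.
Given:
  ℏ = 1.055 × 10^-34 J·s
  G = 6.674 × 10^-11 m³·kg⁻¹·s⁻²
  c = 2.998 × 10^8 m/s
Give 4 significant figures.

One Planck energy density: u_P = c⁷/(ℏG²) = 4.632 × 10^113 J/m³.
53 × 4.632 × 10^113 J/m³ = 2.455 × 10^115 J/m³

2.455 × 10^115 J/m³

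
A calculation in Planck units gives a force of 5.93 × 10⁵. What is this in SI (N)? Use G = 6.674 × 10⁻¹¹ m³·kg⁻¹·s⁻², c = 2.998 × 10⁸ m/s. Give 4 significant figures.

One Planck force: F_P = c⁴/G = 1.210 × 10⁴⁴ N.
5.93 × 10⁵ × 1.210 × 10⁴⁴ N = 7.178 × 10⁴⁹ N

7.178 × 10⁴⁹ N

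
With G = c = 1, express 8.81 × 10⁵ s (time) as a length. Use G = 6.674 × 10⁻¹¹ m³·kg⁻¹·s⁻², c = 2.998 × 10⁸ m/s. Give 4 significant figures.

2.641 × 10¹⁴ m

Time → length via c.
8.81 × 10⁵ s × (c) = 2.641 × 10¹⁴ m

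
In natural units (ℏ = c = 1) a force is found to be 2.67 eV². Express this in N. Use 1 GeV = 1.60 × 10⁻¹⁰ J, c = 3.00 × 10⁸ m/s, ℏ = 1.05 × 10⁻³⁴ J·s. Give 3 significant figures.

2.17 × 10⁻¹² N

Force is [E]/[L] = [E]²/(ℏc); restore (ℏc)⁻¹.
1 GeV² → 1/(ℏc) × (1 GeV in J)² = 8.13 × 10⁵ N.
Convert the energy scale: 2.67 eV² = 2.67 × 10⁻¹⁸ GeV².
Result: 2.67 × 10⁻¹⁸ × 8.13 × 10⁵ = 2.17 × 10⁻¹² N.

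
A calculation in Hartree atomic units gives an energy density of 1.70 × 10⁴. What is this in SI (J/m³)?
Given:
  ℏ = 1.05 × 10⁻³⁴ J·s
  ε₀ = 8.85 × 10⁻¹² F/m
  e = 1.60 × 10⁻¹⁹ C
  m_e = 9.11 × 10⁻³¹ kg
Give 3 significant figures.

5.12 × 10¹⁷ J/m³

One atomic unit of energy density: u_au = E_h/a₀³ = m_e⁴e¹⁰/((4πε₀)⁵ℏ⁸) = 3.01 × 10¹³ J/m³.
1.70 × 10⁴ × 3.01 × 10¹³ J/m³ = 5.12 × 10¹⁷ J/m³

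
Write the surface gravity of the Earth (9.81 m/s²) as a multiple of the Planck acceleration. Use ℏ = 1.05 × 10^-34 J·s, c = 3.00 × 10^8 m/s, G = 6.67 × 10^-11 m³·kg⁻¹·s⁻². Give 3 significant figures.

1.76 × 10^-51

Planck acceleration: a_P = √(c⁷/(ℏG)) = 5.59 × 10^51 m/s².
9.81 / 5.59 × 10^51 = 1.76 × 10^-51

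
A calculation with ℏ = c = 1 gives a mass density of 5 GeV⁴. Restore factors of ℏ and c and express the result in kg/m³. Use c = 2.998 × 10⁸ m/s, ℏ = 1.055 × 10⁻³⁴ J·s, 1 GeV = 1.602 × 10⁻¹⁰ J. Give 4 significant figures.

Mass density is [E]/(c²[L]³) = [E]⁴/(ℏ³c⁵).
1 GeV⁴ → 1/(ℏ³c⁵) × (1 GeV in J)⁴ = 2.316 × 10²⁰ kg/m³.
Result: 5 × 2.316 × 10²⁰ = 1.158 × 10²¹ kg/m³.

1.158 × 10²¹ kg/m³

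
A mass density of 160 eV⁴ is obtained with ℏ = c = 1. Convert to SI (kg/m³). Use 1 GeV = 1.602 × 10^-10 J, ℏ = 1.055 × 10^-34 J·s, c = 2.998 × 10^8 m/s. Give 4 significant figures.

3.706 × 10^-14 kg/m³

Mass density is [E]/(c²[L]³) = [E]⁴/(ℏ³c⁵).
1 GeV⁴ → 1/(ℏ³c⁵) × (1 GeV in J)⁴ = 2.316 × 10^20 kg/m³.
Convert the energy scale: 160 eV⁴ = 1.60 × 10^-34 GeV⁴.
Result: 1.60 × 10^-34 × 2.316 × 10^20 = 3.706 × 10^-14 kg/m³.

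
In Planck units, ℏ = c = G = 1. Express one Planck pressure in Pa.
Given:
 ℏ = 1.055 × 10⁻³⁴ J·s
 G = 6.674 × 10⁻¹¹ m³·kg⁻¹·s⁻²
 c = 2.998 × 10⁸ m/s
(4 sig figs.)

4.632 × 10¹¹³ Pa

The unique combination of the constants set to 1 with dimensions of pressure is p_P = c⁷/(ℏG²).
  = 2.177 × 10⁵⁹ / 4.699 × 10⁻⁵⁵
  = 4.632 × 10¹¹³ Pa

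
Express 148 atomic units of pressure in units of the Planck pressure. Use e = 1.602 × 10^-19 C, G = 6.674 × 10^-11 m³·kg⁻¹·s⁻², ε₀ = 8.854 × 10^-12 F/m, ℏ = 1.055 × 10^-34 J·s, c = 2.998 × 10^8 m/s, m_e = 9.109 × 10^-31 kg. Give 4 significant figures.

atomic unit of pressure: P_au = E_h/a₀³ = m_e⁴e¹⁰/((4πε₀)⁵ℏ⁸) = 2.929 × 10^13 Pa
Planck pressure: p_P = c⁷/(ℏG²) = 4.632 × 10^113 Pa
148 × 2.929 × 10^13 / 4.632 × 10^113 = 9.359 × 10^-99

9.359 × 10^-99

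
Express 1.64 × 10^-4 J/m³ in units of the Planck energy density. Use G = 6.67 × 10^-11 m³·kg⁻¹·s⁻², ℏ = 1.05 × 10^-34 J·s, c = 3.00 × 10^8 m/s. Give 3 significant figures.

3.50 × 10^-118

Planck energy density: u_P = c⁷/(ℏG²) = 4.68 × 10^113 J/m³.
1.64 × 10^-4 / 4.68 × 10^113 = 3.50 × 10^-118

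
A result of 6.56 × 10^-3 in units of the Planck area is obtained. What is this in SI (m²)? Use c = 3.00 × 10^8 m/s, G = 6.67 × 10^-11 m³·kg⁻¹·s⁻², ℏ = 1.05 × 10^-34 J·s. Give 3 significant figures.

One Planck area: A_P = ℏG/c³ = 2.59 × 10^-70 m².
6.56 × 10^-3 × 2.59 × 10^-70 m² = 1.70 × 10^-72 m²

1.70 × 10^-72 m²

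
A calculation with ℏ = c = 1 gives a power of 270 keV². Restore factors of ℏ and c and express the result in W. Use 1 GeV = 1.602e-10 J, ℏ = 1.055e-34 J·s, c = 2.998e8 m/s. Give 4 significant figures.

6.568e4 W

Power is [E]/[T] = [E]²/ℏ.
1 GeV² → 1/ℏ × (1 GeV in J)² = 2.433e14 W.
Convert the energy scale: 270 keV² = 2.70e-10 GeV².
Result: 2.70e-10 × 2.433e14 = 6.568e4 W.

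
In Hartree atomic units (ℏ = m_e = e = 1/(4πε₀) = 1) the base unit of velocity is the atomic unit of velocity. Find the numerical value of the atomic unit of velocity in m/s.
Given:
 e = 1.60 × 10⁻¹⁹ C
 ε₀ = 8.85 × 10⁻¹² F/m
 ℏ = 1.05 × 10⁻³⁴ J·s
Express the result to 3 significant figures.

2.19 × 10⁶ m/s

v_au = e²/(4πε₀ℏ)
  = 2.56 × 10⁻³⁸ / 1.17 × 10⁻⁴⁴
  = 2.19 × 10⁶ m/s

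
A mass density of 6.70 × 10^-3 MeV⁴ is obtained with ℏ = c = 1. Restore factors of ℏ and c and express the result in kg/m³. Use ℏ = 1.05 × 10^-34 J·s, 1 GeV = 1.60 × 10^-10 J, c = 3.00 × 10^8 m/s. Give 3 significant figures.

Mass density is [E]/(c²[L]³) = [E]⁴/(ℏ³c⁵).
1 GeV⁴ → 1/(ℏ³c⁵) × (1 GeV in J)⁴ = 2.33 × 10^20 kg/m³.
Convert the energy scale: 6.70 × 10^-3 MeV⁴ = 6.70 × 10^-15 GeV⁴.
Result: 6.70 × 10^-15 × 2.33 × 10^20 = 1.56 × 10^6 kg/m³.

1.56 × 10^6 kg/m³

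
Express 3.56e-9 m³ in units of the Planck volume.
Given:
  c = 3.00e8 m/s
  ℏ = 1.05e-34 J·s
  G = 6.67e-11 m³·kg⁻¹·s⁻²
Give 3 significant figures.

Planck volume: V_P = (ℏG/c³)^(3/2) = 4.18e-105 m³.
3.56e-9 / 4.18e-105 = 8.52e95

8.52e95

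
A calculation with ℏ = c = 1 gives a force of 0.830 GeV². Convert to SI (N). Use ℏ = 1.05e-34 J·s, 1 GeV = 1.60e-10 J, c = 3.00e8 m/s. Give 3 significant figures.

6.75e5 N

Force is [E]/[L] = [E]²/(ℏc); restore (ℏc)⁻¹.
1 GeV² → 1/(ℏc) × (1 GeV in J)² = 8.13e5 N.
Result: 0.830 × 8.13e5 = 6.75e5 N.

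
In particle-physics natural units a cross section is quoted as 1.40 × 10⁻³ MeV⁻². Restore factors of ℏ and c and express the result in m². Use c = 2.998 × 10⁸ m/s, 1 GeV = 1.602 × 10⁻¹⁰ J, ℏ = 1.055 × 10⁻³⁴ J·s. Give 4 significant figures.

5.457 × 10⁻²⁹ m²

Area is [L]² = [E]⁻²·(ℏc)²; restore (ℏc)².
1 GeV⁻² → (ℏc)² × (1 GeV in J)⁻² = 3.898 × 10⁻³² m².
Convert the energy scale: 1.40 × 10⁻³ MeV⁻² = 1.40 × 10³ GeV⁻².
Result: 1.40 × 10³ × 3.898 × 10⁻³² = 5.457 × 10⁻²⁹ m².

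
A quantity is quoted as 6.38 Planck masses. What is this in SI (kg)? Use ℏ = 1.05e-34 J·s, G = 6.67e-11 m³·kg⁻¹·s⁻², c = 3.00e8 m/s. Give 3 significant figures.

1.39e-7 kg

One Planck mass: m_P = √(ℏc/G) = 2.17e-8 kg.
6.38 × 2.17e-8 kg = 1.39e-7 kg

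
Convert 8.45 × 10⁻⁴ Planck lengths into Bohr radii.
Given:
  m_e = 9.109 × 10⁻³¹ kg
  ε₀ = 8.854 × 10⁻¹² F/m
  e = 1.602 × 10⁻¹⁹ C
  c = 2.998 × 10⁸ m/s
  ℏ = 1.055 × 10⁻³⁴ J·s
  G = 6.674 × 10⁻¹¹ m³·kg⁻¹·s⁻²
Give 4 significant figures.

2.579 × 10⁻²⁸

Planck length: ℓ_P = √(ℏG/c³) = 1.616 × 10⁻³⁵ m
Bohr radius: a₀ = 4πε₀ℏ²/(m_e e²) = 5.297 × 10⁻¹¹ m
8.45 × 10⁻⁴ × 1.616 × 10⁻³⁵ / 5.297 × 10⁻¹¹ = 2.579 × 10⁻²⁸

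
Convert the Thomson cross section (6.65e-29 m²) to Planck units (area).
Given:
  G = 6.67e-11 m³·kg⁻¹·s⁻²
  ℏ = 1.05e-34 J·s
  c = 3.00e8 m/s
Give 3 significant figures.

2.56e41

Planck area: A_P = ℏG/c³ = 2.59e-70 m².
6.65e-29 / 2.59e-70 = 2.56e41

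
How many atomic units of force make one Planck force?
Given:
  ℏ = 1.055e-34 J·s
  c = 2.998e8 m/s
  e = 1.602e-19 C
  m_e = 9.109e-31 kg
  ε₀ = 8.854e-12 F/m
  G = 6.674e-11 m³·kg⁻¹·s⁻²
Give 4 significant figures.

Planck force: F_P = c⁴/G = 1.210e44 N
atomic unit of force: F_au = E_h/a₀ = m_e²e⁶/((4πε₀)³ℏ⁴) = 8.220e-8 N
ratio = 1.210e44 / 8.220e-8 = 1.473e51

1.473e51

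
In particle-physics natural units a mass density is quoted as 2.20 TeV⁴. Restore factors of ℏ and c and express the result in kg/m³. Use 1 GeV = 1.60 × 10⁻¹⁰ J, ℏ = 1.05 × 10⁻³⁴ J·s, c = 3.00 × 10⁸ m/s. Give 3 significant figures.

Mass density is [E]/(c²[L]³) = [E]⁴/(ℏ³c⁵).
1 GeV⁴ → 1/(ℏ³c⁵) × (1 GeV in J)⁴ = 2.33 × 10²⁰ kg/m³.
Convert the energy scale: 2.20 TeV⁴ = 2.20 × 10¹² GeV⁴.
Result: 2.20 × 10¹² × 2.33 × 10²⁰ = 5.13 × 10³² kg/m³.

5.13 × 10³² kg/m³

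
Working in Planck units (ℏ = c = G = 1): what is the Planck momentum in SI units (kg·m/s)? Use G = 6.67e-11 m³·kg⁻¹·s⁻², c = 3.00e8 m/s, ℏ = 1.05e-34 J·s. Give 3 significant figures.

6.52 kg·m/s

The unique combination of the constants set to 1 with dimensions of momentum is p_P = √(ℏc³/G).
  = √(42.5)
  = 6.52 kg·m/s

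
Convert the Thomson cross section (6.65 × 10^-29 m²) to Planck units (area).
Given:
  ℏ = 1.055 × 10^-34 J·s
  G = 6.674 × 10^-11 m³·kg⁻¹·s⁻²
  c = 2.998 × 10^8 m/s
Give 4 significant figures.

Planck area: A_P = ℏG/c³ = 2.613 × 10^-70 m².
6.65 × 10^-29 / 2.613 × 10^-70 = 2.545 × 10^41

2.545 × 10^41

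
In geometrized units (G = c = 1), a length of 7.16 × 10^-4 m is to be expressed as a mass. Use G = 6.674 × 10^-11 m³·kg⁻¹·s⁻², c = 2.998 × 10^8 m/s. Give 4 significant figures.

9.643 × 10^23 kg

Length → mass via c²/G.
7.16 × 10^-4 m × (c²/G) = 9.643 × 10^23 kg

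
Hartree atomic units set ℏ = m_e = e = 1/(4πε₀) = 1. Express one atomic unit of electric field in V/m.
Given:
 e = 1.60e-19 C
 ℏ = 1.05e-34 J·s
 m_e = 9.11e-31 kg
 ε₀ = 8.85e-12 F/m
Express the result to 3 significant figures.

5.20e11 V/m

The unique combination of the constants set to 1 with dimensions of electric field is E_au = E_h/(e a₀) = m_e²e⁵/((4πε₀)³ℏ⁴).
E_h = 4.38e-18 J
a₀ = 5.26e-11 m
E_h/(e·a₀) = 5.20e11 V/m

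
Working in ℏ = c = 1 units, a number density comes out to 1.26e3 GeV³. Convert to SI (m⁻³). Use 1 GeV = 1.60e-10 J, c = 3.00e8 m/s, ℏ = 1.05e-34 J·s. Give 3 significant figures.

1.65e50 m⁻³

Number density is [L]⁻³ = [E]³/(ℏc)³.
1 GeV³ → 1/(ℏc)³ × (1 GeV in J)³ = 1.31e47 m⁻³.
Result: 1.26e3 × 1.31e47 = 1.65e50 m⁻³.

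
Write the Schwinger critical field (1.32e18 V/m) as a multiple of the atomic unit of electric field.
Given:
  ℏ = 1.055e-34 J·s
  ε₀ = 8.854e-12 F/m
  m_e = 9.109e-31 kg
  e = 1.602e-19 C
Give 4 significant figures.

2.573e6

atomic unit of electric field: E_au = E_h/(e a₀) = m_e²e⁵/((4πε₀)³ℏ⁴) = 5.131e11 V/m.
1.32e18 / 5.131e11 = 2.573e6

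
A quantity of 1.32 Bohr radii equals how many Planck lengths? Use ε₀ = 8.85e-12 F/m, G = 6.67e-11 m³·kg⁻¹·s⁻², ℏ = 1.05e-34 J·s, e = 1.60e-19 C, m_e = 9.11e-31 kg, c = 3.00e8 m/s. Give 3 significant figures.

Bohr radius: a₀ = 4πε₀ℏ²/(m_e e²) = 5.26e-11 m
Planck length: ℓ_P = √(ℏG/c³) = 1.61e-35 m
1.32 × 5.26e-11 / 1.61e-35 = 4.31e24

4.31e24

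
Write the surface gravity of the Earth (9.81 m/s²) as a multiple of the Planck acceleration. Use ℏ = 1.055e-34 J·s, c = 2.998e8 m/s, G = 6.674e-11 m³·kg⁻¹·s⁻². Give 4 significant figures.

1.764e-51

Planck acceleration: a_P = √(c⁷/(ℏG)) = 5.560e51 m/s².
9.81 / 5.560e51 = 1.764e-51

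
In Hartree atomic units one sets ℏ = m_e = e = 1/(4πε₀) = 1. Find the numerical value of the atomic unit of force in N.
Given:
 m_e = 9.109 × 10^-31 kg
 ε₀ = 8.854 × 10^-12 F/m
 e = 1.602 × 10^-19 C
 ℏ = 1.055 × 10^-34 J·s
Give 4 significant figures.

8.220 × 10^-8 N

F_au = E_h/a₀ = m_e²e⁶/((4πε₀)³ℏ⁴)
E_h = 4.354 × 10^-18 J
a₀ = 5.297 × 10^-11 m
E_h/a₀ = 8.220 × 10^-8 N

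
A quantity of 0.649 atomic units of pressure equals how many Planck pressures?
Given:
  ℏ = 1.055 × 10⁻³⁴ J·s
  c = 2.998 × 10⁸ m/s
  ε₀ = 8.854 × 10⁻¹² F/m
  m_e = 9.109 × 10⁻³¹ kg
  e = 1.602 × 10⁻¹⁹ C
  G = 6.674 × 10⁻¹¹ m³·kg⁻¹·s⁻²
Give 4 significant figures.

atomic unit of pressure: P_au = E_h/a₀³ = m_e⁴e¹⁰/((4πε₀)⁵ℏ⁸) = 2.929 × 10¹³ Pa
Planck pressure: p_P = c⁷/(ℏG²) = 4.632 × 10¹¹³ Pa
0.649 × 2.929 × 10¹³ / 4.632 × 10¹¹³ = 4.104 × 10⁻¹⁰¹

4.104 × 10⁻¹⁰¹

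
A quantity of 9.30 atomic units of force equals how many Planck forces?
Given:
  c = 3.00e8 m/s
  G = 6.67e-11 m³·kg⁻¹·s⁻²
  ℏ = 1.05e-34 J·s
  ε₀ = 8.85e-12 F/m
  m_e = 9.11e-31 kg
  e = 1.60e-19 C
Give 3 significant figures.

6.38e-51

atomic unit of force: F_au = E_h/a₀ = m_e²e⁶/((4πε₀)³ℏ⁴) = 8.33e-8 N
Planck force: F_P = c⁴/G = 1.21e44 N
9.30 × 8.33e-8 / 1.21e44 = 6.38e-51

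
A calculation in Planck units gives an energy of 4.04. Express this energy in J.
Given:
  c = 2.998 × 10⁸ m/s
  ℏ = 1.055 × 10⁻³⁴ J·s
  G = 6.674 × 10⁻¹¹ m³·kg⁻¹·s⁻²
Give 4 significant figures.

One Planck energy: E_P = √(ℏc⁵/G) = 1.957 × 10⁹ J.
4.04 × 1.957 × 10⁹ J = 7.905 × 10⁹ J

7.905 × 10⁹ J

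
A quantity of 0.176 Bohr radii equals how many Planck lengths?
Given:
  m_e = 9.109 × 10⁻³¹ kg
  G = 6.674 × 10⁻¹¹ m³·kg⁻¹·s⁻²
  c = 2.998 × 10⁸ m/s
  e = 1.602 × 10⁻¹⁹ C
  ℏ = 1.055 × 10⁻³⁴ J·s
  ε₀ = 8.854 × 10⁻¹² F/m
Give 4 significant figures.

Bohr radius: a₀ = 4πε₀ℏ²/(m_e e²) = 5.297 × 10⁻¹¹ m
Planck length: ℓ_P = √(ℏG/c³) = 1.616 × 10⁻³⁵ m
0.176 × 5.297 × 10⁻¹¹ / 1.616 × 10⁻³⁵ = 5.768 × 10²³

5.768 × 10²³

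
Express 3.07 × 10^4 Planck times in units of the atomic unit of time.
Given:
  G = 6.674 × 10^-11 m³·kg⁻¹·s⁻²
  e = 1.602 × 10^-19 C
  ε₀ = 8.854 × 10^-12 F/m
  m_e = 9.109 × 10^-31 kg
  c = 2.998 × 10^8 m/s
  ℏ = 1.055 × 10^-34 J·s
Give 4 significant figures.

6.832 × 10^-23

Planck time: t_P = √(ℏG/c⁵) = 5.392 × 10^-44 s
atomic unit of time: τ_au = (4πε₀)²ℏ³/(m_e e⁴) = 2.423 × 10^-17 s
3.07 × 10^4 × 5.392 × 10^-44 / 2.423 × 10^-17 = 6.832 × 10^-23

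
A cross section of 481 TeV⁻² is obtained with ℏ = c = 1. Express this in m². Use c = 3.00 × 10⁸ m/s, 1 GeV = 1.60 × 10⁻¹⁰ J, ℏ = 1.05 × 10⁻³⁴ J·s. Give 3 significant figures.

1.86 × 10⁻³⁵ m²

Area is [L]² = [E]⁻²·(ℏc)²; restore (ℏc)².
1 GeV⁻² → (ℏc)² × (1 GeV in J)⁻² = 3.88 × 10⁻³² m².
Convert the energy scale: 481 TeV⁻² = 4.81 × 10⁻⁴ GeV⁻².
Result: 4.81 × 10⁻⁴ × 3.88 × 10⁻³² = 1.86 × 10⁻³⁵ m².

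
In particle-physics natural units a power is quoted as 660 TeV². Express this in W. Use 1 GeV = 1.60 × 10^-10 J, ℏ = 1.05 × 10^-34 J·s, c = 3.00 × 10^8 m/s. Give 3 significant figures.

1.61 × 10^23 W

Power is [E]/[T] = [E]²/ℏ.
1 GeV² → 1/ℏ × (1 GeV in J)² = 2.44 × 10^14 W.
Convert the energy scale: 660 TeV² = 6.60 × 10^8 GeV².
Result: 6.60 × 10^8 × 2.44 × 10^14 = 1.61 × 10^23 W.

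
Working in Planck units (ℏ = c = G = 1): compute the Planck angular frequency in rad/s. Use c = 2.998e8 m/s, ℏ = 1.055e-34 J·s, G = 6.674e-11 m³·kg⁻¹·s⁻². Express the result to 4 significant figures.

Dimensional analysis gives ω_P = √(c⁵/(ℏG)).
  = √(3.440e86)
  = 1.855e43 rad/s

1.855e43 rad/s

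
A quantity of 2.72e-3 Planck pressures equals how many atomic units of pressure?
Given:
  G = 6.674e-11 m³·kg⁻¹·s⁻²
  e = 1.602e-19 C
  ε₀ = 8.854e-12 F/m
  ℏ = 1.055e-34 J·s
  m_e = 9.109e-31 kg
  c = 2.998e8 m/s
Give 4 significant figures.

4.302e97

Planck pressure: p_P = c⁷/(ℏG²) = 4.632e113 Pa
atomic unit of pressure: P_au = E_h/a₀³ = m_e⁴e¹⁰/((4πε₀)⁵ℏ⁸) = 2.929e13 Pa
2.72e-3 × 4.632e113 / 2.929e13 = 4.302e97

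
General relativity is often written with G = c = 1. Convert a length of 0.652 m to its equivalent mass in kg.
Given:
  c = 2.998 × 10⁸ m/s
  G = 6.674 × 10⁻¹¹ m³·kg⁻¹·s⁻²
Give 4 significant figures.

8.781 × 10²⁶ kg

Length → mass via c²/G.
0.652 m × (c²/G) = 8.781 × 10²⁶ kg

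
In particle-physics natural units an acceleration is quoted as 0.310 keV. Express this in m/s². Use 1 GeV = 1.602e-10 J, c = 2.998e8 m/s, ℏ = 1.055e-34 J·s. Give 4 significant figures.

1.411e26 m/s²

Acceleration is [L]/[T]² = c·[E]/ℏ.
1 GeV → c/ℏ × (1 GeV in J) = 4.552e32 m/s².
Convert the energy scale: 0.310 keV = 3.10e-7 GeV.
Result: 3.10e-7 × 4.552e32 = 1.411e26 m/s².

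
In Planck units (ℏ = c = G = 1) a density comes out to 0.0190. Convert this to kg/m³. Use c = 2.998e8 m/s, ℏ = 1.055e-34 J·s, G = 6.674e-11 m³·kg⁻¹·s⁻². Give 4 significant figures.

One Planck density: ρ_P = c⁵/(ℏG²) = 5.154e96 kg/m³.
0.0190 × 5.154e96 kg/m³ = 9.792e94 kg/m³

9.792e94 kg/m³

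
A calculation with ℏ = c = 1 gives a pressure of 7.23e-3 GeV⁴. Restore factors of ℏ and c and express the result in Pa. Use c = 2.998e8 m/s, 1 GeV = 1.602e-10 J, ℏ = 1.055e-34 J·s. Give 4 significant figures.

Pressure is [E]/[L]³ = [E]⁴/(ℏc)³.
1 GeV⁴ → 1/(ℏc)³ × (1 GeV in J)⁴ = 2.082e37 Pa.
Result: 7.23e-3 × 2.082e37 = 1.505e35 Pa.

1.505e35 Pa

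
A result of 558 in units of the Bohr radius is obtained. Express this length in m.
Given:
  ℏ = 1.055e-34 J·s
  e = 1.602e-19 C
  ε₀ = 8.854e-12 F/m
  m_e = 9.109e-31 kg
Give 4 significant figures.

2.956e-8 m

One Bohr radius: a₀ = 4πε₀ℏ²/(m_e e²) = 5.297e-11 m.
558 × 5.297e-11 m = 2.956e-8 m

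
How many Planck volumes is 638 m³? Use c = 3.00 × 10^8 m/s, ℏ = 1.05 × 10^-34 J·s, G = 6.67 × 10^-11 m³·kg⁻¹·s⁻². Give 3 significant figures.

Planck volume: V_P = (ℏG/c³)^(3/2) = 4.18 × 10^-105 m³.
638 / 4.18 × 10^-105 = 1.53 × 10^107

1.53 × 10^107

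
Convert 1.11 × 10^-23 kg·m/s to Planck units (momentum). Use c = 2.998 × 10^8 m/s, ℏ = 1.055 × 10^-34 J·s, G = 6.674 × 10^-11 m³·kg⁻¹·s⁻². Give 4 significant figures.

1.701 × 10^-24

Planck momentum: p_P = √(ℏc³/G) = 6.527 kg·m/s.
1.11 × 10^-23 / 6.527 = 1.701 × 10^-24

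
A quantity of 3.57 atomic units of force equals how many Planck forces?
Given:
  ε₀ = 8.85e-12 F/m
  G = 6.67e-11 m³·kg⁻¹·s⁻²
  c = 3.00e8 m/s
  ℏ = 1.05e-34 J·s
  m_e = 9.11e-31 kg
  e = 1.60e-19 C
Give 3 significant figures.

atomic unit of force: F_au = E_h/a₀ = m_e²e⁶/((4πε₀)³ℏ⁴) = 8.33e-8 N
Planck force: F_P = c⁴/G = 1.21e44 N
3.57 × 8.33e-8 / 1.21e44 = 2.45e-51

2.45e-51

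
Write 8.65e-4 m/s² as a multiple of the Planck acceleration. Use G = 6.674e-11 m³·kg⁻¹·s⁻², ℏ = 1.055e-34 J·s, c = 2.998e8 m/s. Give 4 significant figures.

1.556e-55

Planck acceleration: a_P = √(c⁷/(ℏG)) = 5.560e51 m/s².
8.65e-4 / 5.560e51 = 1.556e-55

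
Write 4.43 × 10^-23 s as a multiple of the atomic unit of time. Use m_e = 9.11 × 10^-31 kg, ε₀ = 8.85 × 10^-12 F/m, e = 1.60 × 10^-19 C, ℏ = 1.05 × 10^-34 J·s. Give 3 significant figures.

atomic unit of time: τ_au = (4πε₀)²ℏ³/(m_e e⁴) = 2.40 × 10^-17 s.
4.43 × 10^-23 / 2.40 × 10^-17 = 1.85 × 10^-6

1.85 × 10^-6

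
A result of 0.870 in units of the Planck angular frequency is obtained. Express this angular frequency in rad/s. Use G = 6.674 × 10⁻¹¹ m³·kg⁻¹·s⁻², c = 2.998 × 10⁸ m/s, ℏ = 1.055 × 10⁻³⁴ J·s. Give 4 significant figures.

1.614 × 10⁴³ rad/s

One Planck angular frequency: ω_P = √(c⁵/(ℏG)) = 1.855 × 10⁴³ rad/s.
0.870 × 1.855 × 10⁴³ rad/s = 1.614 × 10⁴³ rad/s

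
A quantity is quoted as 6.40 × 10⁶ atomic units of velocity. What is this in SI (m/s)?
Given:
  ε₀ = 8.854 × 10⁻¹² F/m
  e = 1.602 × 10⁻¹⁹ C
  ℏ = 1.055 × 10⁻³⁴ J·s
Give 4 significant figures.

1.399 × 10¹³ m/s

One atomic unit of velocity: v_au = e²/(4πε₀ℏ) = 2.186 × 10⁶ m/s.
6.40 × 10⁶ × 2.186 × 10⁶ m/s = 1.399 × 10¹³ m/s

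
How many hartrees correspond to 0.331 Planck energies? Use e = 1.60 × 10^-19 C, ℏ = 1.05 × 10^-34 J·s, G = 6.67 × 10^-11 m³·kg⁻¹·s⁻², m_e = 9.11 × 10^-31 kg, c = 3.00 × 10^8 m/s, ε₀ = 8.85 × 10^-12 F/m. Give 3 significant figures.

Planck energy: E_P = √(ℏc⁵/G) = 1.96 × 10^9 J
hartree: E_h = m_e e⁴/(4πε₀ℏ)² = 4.38 × 10^-18 J
0.331 × 1.96 × 10^9 / 4.38 × 10^-18 = 1.48 × 10^26

1.48 × 10^26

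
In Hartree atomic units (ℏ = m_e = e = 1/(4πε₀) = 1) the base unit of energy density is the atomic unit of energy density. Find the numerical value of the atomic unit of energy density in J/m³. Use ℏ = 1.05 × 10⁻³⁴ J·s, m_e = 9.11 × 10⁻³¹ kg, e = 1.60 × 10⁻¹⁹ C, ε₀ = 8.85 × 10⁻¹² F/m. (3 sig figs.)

3.01 × 10¹³ J/m³

u_au = E_h/a₀³ = m_e⁴e¹⁰/((4πε₀)⁵ℏ⁸)
E_h = 4.38 × 10⁻¹⁸ J
a₀ = 5.26 × 10⁻¹¹ m
E_h/a₀³ = 3.01 × 10¹³ J/m³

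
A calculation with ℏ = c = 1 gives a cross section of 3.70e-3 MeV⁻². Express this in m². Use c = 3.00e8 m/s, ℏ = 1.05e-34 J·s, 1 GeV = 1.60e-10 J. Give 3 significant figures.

Area is [L]² = [E]⁻²·(ℏc)²; restore (ℏc)².
1 GeV⁻² → (ℏc)² × (1 GeV in J)⁻² = 3.88e-32 m².
Convert the energy scale: 3.70e-3 MeV⁻² = 3.70e3 GeV⁻².
Result: 3.70e3 × 3.88e-32 = 1.43e-28 m².

1.43e-28 m²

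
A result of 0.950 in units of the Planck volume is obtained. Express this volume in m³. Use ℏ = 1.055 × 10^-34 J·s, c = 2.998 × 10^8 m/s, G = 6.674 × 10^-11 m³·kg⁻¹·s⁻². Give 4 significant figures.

4.013 × 10^-105 m³

One Planck volume: V_P = (ℏG/c³)^(3/2) = 4.224 × 10^-105 m³.
0.950 × 4.224 × 10^-105 m³ = 4.013 × 10^-105 m³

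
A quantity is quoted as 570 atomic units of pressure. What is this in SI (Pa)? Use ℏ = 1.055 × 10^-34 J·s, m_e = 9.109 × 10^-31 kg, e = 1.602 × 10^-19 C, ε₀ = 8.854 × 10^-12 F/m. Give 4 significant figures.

1.670 × 10^16 Pa

One atomic unit of pressure: P_au = E_h/a₀³ = m_e⁴e¹⁰/((4πε₀)⁵ℏ⁸) = 2.929 × 10^13 Pa.
570 × 2.929 × 10^13 Pa = 1.670 × 10^16 Pa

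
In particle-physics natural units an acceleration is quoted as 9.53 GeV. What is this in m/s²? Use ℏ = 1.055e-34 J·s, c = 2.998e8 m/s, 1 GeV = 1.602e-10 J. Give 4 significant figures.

Acceleration is [L]/[T]² = c·[E]/ℏ.
1 GeV → c/ℏ × (1 GeV in J) = 4.552e32 m/s².
Result: 9.53 × 4.552e32 = 4.338e33 m/s².

4.338e33 m/s²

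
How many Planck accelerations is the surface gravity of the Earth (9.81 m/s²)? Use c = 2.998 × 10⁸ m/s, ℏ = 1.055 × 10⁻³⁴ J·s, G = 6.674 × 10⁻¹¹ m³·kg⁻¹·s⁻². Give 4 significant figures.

Planck acceleration: a_P = √(c⁷/(ℏG)) = 5.560 × 10⁵¹ m/s².
9.81 / 5.560 × 10⁵¹ = 1.764 × 10⁻⁵¹

1.764 × 10⁻⁵¹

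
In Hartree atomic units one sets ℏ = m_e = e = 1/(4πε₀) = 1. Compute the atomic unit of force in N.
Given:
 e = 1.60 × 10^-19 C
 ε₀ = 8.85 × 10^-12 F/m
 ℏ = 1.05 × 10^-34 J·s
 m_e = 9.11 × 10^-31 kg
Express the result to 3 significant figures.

8.33 × 10^-8 N

F_au = E_h/a₀ = m_e²e⁶/((4πε₀)³ℏ⁴)
E_h = 4.38 × 10^-18 J
a₀ = 5.26 × 10^-11 m
E_h/a₀ = 8.33 × 10^-8 N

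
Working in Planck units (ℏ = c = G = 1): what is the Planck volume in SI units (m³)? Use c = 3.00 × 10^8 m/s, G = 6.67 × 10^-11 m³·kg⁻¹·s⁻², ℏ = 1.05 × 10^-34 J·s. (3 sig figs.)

From ℏ = c = G = 1 the volume scale is V_P = (ℏG/c³)^(3/2).
  = √(1.75 × 10^-209)
  = 4.18 × 10^-105 m³

4.18 × 10^-105 m³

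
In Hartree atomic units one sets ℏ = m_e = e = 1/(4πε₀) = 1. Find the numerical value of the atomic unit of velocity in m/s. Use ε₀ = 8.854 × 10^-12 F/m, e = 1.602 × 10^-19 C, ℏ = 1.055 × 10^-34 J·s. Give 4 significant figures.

2.186 × 10^6 m/s

v_au = e²/(4πε₀ℏ)
  = 2.566 × 10^-38 / 1.174 × 10^-44
  = 2.186 × 10^6 m/s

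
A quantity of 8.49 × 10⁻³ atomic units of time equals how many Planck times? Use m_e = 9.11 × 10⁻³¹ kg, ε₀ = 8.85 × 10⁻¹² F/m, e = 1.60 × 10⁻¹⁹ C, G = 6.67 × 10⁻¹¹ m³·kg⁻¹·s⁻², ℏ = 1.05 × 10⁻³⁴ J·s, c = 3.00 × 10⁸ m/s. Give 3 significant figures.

atomic unit of time: τ_au = (4πε₀)²ℏ³/(m_e e⁴) = 2.40 × 10⁻¹⁷ s
Planck time: t_P = √(ℏG/c⁵) = 5.37 × 10⁻⁴⁴ s
8.49 × 10⁻³ × 2.40 × 10⁻¹⁷ / 5.37 × 10⁻⁴⁴ = 3.79 × 10²⁴

3.79 × 10²⁴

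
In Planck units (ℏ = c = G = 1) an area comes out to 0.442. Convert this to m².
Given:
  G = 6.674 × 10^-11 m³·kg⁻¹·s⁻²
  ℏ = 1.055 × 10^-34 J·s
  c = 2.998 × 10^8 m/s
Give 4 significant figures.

1.155 × 10^-70 m²

One Planck area: A_P = ℏG/c³ = 2.613 × 10^-70 m².
0.442 × 2.613 × 10^-70 m² = 1.155 × 10^-70 m²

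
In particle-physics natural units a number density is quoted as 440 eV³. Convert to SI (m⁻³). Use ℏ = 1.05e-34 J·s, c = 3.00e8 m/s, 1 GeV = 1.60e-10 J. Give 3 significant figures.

5.77e22 m⁻³

Number density is [L]⁻³ = [E]³/(ℏc)³.
1 GeV³ → 1/(ℏc)³ × (1 GeV in J)³ = 1.31e47 m⁻³.
Convert the energy scale: 440 eV³ = 4.40e-25 GeV³.
Result: 4.40e-25 × 1.31e47 = 5.77e22 m⁻³.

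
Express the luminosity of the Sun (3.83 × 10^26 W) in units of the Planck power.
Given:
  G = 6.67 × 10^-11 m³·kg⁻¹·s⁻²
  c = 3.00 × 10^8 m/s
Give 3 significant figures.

1.05 × 10^-26

Planck power: P_P = c⁵/G = 3.64 × 10^52 W.
3.83 × 10^26 / 3.64 × 10^52 = 1.05 × 10^-26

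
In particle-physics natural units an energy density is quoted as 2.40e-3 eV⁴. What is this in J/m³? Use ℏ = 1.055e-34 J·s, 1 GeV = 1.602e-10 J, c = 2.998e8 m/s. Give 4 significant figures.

0.04996 J/m³

[E]/[L]³ = [E]⁴/(ℏc)³; restore (ℏc)⁻³.
1 GeV⁴ → 1/(ℏc)³ × (1 GeV in J)⁴ = 2.082e37 J/m³.
Convert the energy scale: 2.40e-3 eV⁴ = 2.40e-39 GeV⁴.
Result: 2.40e-39 × 2.082e37 = 0.04996 J/m³.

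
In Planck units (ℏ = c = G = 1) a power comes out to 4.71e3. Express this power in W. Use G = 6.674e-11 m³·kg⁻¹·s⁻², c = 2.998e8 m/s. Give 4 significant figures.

One Planck power: P_P = c⁵/G = 3.629e52 W.
4.71e3 × 3.629e52 W = 1.709e56 W

1.709e56 W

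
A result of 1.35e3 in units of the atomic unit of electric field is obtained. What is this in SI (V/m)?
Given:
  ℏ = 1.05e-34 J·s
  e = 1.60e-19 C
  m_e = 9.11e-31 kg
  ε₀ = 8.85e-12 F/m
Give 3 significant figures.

One atomic unit of electric field: E_au = E_h/(e a₀) = m_e²e⁵/((4πε₀)³ℏ⁴) = 5.20e11 V/m.
1.35e3 × 5.20e11 V/m = 7.03e14 V/m

7.03e14 V/m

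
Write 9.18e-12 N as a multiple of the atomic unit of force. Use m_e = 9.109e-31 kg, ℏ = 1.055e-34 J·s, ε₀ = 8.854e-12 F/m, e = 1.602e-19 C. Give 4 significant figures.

1.117e-4

atomic unit of force: F_au = E_h/a₀ = m_e²e⁶/((4πε₀)³ℏ⁴) = 8.220e-8 N.
9.18e-12 / 8.220e-8 = 1.117e-4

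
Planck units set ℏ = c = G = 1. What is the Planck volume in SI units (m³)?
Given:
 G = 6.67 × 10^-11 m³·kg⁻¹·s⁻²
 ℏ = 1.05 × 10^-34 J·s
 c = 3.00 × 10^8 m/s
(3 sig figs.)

Dimensional analysis gives V_P = (ℏG/c³)^(3/2).
  = √(1.75 × 10^-209)
  = 4.18 × 10^-105 m³

4.18 × 10^-105 m³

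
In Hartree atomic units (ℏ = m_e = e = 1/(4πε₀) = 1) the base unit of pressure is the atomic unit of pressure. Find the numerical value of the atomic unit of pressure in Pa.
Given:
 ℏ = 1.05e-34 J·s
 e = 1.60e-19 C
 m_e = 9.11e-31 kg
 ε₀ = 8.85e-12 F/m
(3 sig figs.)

3.01e13 Pa

P_au = E_h/a₀³ = m_e⁴e¹⁰/((4πε₀)⁵ℏ⁸)
E_h = 4.38e-18 J
a₀ = 5.26e-11 m
E_h/a₀³ = 3.01e13 Pa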